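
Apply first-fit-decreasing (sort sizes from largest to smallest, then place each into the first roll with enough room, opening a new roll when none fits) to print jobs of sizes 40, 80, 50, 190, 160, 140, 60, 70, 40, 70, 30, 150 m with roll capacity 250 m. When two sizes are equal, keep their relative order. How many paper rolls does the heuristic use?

5

Sorted descending: 190, 160, 150, 140, 80, 70, 70, 60, 50, 40, 40, 30.
  190 → roll 1 (new)  [load 190/250]
  160 → roll 2 (new)  [load 160/250]
  150 → roll 3 (new)  [load 150/250]
  140 → roll 4 (new)  [load 140/250]
  80 → roll 2  [load 240/250]
  70 → roll 3  [load 220/250]
  70 → roll 4  [load 210/250]
  60 → roll 1  [load 250/250]
  50 → roll 5 (new)  [load 50/250]
  40 → roll 4  [load 250/250]
  40 → roll 5  [load 90/250]
  30 → roll 3  [load 250/250]
5 paper rolls opened.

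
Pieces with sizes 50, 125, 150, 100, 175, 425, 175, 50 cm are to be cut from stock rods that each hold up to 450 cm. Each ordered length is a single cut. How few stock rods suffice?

3

Total = 425 + 175 + 175 + 150 + 125 + 100 + 50 + 50 = 1250 cm.
Lower bound: ⌈1250/450⌉ = 3 stock rods.
A packing using 3 stock rods:
  stock rod 1: 425 = 425
  stock rod 2: 175 + 175 + 100 = 450
  stock rod 3: 150 + 125 + 50 + 50 = 375
This matches the lower bound, so 3 is optimal.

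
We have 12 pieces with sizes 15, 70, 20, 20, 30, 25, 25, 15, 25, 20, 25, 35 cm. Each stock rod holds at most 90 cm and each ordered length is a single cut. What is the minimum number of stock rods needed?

Total = 70 + 35 + 30 + 25 + 25 + 25 + 25 + 20 + 20 + 20 + 15 + 15 = 325 cm.
Lower bound: ⌈325/90⌉ = 4 stock rods.
A packing using 4 stock rods:
  stock rod 1: 70 + 20 = 90
  stock rod 2: 35 + 30 + 25 = 90
  stock rod 3: 25 + 25 + 25 + 15 = 90
  stock rod 4: 20 + 20 + 15 = 55
This matches the lower bound, so 4 is optimal.

4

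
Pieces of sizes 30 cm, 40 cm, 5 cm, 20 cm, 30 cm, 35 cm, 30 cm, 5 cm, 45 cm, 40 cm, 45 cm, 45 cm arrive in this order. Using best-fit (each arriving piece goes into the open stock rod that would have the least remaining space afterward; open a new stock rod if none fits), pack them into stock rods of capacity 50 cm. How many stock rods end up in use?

  30 → stock rod 1 (new)  [load 30/50]
  40 → stock rod 2 (new)  [load 40/50]
  5 → stock rod 2  [load 45/50]
  20 → stock rod 1  [load 50/50]
  30 → stock rod 3 (new)  [load 30/50]
  35 → stock rod 4 (new)  [load 35/50]
  30 → stock rod 5 (new)  [load 30/50]
  5 → stock rod 2  [load 50/50]
  45 → stock rod 6 (new)  [load 45/50]
  40 → stock rod 7 (new)  [load 40/50]
  45 → stock rod 8 (new)  [load 45/50]
  45 → stock rod 9 (new)  [load 45/50]
9 stock rods opened.

9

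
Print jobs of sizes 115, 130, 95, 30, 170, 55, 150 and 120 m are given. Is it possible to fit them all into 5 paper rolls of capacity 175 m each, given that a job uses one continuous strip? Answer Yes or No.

Total = 865 m; ⌈865/175⌉ = 5.
6 print jobs each exceed half the capacity and cannot share a roll, forcing at least 6 paper rolls.
At least 6 paper rolls are required, but only 5 are allowed.

No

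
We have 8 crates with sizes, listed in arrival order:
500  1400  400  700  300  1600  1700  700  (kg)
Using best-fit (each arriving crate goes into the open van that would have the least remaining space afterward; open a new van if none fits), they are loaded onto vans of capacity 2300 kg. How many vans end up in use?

  500 → van 1 (new)  [load 500/2300]
  1400 → van 1  [load 1900/2300]
  400 → van 1  [load 2300/2300]
  700 → van 2 (new)  [load 700/2300]
  300 → van 2  [load 1000/2300]
  1600 → van 3 (new)  [load 1600/2300]
  1700 → van 4 (new)  [load 1700/2300]
  700 → van 3  [load 2300/2300]
4 vans opened.

4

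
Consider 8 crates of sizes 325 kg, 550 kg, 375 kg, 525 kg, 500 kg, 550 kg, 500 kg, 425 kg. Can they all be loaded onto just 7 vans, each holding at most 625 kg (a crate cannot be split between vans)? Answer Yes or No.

No

Total = 3750 kg; ⌈3750/625⌉ = 6.
8 crates each exceed half the capacity and cannot share a van, forcing at least 8 vans.
At least 8 vans are required, but only 7 are allowed.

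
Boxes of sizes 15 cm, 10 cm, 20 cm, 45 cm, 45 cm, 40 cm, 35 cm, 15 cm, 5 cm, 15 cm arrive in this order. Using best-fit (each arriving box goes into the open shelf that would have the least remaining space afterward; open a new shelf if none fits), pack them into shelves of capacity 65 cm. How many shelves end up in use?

  15 → shelf 1 (new)  [load 15/65]
  10 → shelf 1  [load 25/65]
  20 → shelf 1  [load 45/65]
  45 → shelf 2 (new)  [load 45/65]
  45 → shelf 3 (new)  [load 45/65]
  40 → shelf 4 (new)  [load 40/65]
  35 → shelf 5 (new)  [load 35/65]
  15 → shelf 1  [load 60/65]
  5 → shelf 1  [load 65/65]
  15 → shelf 2  [load 60/65]
5 shelves opened.

5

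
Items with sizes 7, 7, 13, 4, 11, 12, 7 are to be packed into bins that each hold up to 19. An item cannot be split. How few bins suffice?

4

Total = 13 + 12 + 11 + 7 + 7 + 7 + 4 = 61.
Lower bound: ⌈61/19⌉ = 4 bins.
A packing using 4 bins:
  bin 1: 13 + 4 = 17
  bin 2: 12 + 7 = 19
  bin 3: 11 + 7 = 18
  bin 4: 7 = 7
This matches the lower bound, so 4 is optimal.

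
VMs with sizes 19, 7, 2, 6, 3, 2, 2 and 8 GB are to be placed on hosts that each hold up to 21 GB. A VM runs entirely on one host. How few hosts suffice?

Total = 19 + 8 + 7 + 6 + 3 + 2 + 2 + 2 = 49 GB.
Lower bound: ⌈49/21⌉ = 3 hosts.
A packing using 3 hosts:
  host 1: 19 + 2 = 21
  host 2: 8 + 7 + 6 = 21
  host 3: 3 + 2 + 2 = 7
This matches the lower bound, so 3 is optimal.

3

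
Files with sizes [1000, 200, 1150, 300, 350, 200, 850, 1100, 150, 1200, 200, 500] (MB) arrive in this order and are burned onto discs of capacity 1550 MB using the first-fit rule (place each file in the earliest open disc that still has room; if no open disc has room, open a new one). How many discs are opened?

6

  1000 → disc 1 (new)  [load 1000/1550]
  200 → disc 1  [load 1200/1550]
  1150 → disc 2 (new)  [load 1150/1550]
  300 → disc 1  [load 1500/1550]
  350 → disc 2  [load 1500/1550]
  200 → disc 3 (new)  [load 200/1550]
  850 → disc 3  [load 1050/1550]
  1100 → disc 4 (new)  [load 1100/1550]
  150 → disc 3  [load 1200/1550]
  1200 → disc 5 (new)  [load 1200/1550]
  200 → disc 3  [load 1400/1550]
  500 → disc 6 (new)  [load 500/1550]
6 discs opened.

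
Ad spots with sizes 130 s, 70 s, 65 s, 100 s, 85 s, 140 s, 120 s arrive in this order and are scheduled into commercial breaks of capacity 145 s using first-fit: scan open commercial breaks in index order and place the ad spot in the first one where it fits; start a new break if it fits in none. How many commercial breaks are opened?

  130 → break 1 (new)  [load 130/145]
  70 → break 2 (new)  [load 70/145]
  65 → break 2  [load 135/145]
  100 → break 3 (new)  [load 100/145]
  85 → break 4 (new)  [load 85/145]
  140 → break 5 (new)  [load 140/145]
  120 → break 6 (new)  [load 120/145]
6 commercial breaks opened.

6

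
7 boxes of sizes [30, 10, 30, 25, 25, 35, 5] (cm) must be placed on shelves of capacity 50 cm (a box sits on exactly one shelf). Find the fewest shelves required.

4

Total = 35 + 30 + 30 + 25 + 25 + 10 + 5 = 160 cm.
Lower bound: ⌈160/50⌉ = 4 shelves.
A packing using 4 shelves:
  shelf 1: 35 + 10 + 5 = 50
  shelf 2: 30 = 30
  shelf 3: 30 = 30
  shelf 4: 25 + 25 = 50
This matches the lower bound, so 4 is optimal.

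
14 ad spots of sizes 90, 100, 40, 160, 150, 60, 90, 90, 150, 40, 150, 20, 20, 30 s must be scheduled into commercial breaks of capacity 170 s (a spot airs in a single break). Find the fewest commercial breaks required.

8

Total = 160 + 150 + 150 + 150 + 100 + 90 + 90 + 90 + 60 + 40 + 40 + 30 + 20 + 20 = 1190 s.
Lower bound: ⌈1190/170⌉ = 7 commercial breaks.
Also, 8 ad spots each exceed 85 s, and no two of those can share a break, so at least 8 commercial breaks are needed.
A packing using 8 commercial breaks:
  break 1: 160 = 160
  break 2: 150 + 20 = 170
  break 3: 150 + 20 = 170
  break 4: 150 = 150
  break 5: 100 + 60 = 160
  break 6: 90 + 40 + 40 = 170
  break 7: 90 + 30 = 120
  break 8: 90 = 90
This matches the lower bound, so 8 is optimal.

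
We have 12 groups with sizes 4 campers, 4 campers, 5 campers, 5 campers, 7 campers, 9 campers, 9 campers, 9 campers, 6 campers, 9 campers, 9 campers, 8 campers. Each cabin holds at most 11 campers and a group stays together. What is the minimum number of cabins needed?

9

Total = 9 + 9 + 9 + 9 + 9 + 8 + 7 + 6 + 5 + 5 + 4 + 4 = 84 campers.
Lower bound: ⌈84/11⌉ = 8 cabins.
A packing using 9 cabins:
  cabin 1: 9 = 9
  cabin 2: 9 = 9
  cabin 3: 9 = 9
  cabin 4: 9 = 9
  cabin 5: 9 = 9
  cabin 6: 8 = 8
  cabin 7: 7 + 4 = 11
  cabin 8: 6 + 5 = 11
  cabin 9: 5 + 4 = 9
No arrangement into 8 cabins stays within capacity, so 9 is optimal.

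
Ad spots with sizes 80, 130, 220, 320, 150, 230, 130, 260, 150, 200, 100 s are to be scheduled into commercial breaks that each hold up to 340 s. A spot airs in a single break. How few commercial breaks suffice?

Total = 320 + 260 + 230 + 220 + 200 + 150 + 150 + 130 + 130 + 100 + 80 = 1970 s.
Lower bound: ⌈1970/340⌉ = 6 commercial breaks.
A packing using 7 commercial breaks:
  break 1: 320 = 320
  break 2: 260 + 80 = 340
  break 3: 230 + 100 = 330
  break 4: 220 = 220
  break 5: 200 + 130 = 330
  break 6: 150 + 150 = 300
  break 7: 130 = 130
No arrangement into 6 commercial breaks stays within capacity, so 7 is optimal.

7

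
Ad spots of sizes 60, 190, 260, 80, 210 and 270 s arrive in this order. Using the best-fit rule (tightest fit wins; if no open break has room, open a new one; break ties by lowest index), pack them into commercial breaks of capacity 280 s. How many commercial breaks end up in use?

5

  60 → break 1 (new)  [load 60/280]
  190 → break 1  [load 250/280]
  260 → break 2 (new)  [load 260/280]
  80 → break 3 (new)  [load 80/280]
  210 → break 4 (new)  [load 210/280]
  270 → break 5 (new)  [load 270/280]
5 commercial breaks opened.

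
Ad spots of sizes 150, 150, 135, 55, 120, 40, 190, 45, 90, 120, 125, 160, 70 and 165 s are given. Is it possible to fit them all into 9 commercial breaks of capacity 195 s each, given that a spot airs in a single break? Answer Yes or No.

No

Total = 1615 s; ⌈1615/195⌉ = 9.
The bound of 9 does not rule out 9, but exhaustive search shows no assignment into 9 commercial breaks of capacity 195 s exists — the minimum is 10.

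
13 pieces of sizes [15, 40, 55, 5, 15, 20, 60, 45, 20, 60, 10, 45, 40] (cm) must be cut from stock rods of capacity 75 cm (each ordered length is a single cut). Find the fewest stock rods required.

Total = 60 + 60 + 55 + 45 + 45 + 40 + 40 + 20 + 20 + 15 + 15 + 10 + 5 = 430 cm.
Lower bound: ⌈430/75⌉ = 6 stock rods.
Also, 7 pieces each exceed 75/2 cm, and no two of those can share a stock rod, so at least 7 stock rods are needed.
A packing using 7 stock rods:
  stock rod 1: 60 + 15 = 75
  stock rod 2: 60 + 15 = 75
  stock rod 3: 55 + 20 = 75
  stock rod 4: 45 + 20 + 10 = 75
  stock rod 5: 45 + 5 = 50
  stock rod 6: 40 = 40
  stock rod 7: 40 = 40
This matches the lower bound, so 7 is optimal.

7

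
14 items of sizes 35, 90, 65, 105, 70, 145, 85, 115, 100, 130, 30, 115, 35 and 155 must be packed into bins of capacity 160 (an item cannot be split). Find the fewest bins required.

Total = 155 + 145 + 130 + 115 + 115 + 105 + 100 + 90 + 85 + 70 + 65 + 35 + 35 + 30 = 1275.
Lower bound: ⌈1275/160⌉ = 8 bins.
Also, 9 items each exceed 80, and no two of those can share a bin, so at least 9 bins are needed.
A packing using 9 bins:
  bin 1: 155 = 155
  bin 2: 145 = 145
  bin 3: 130 + 30 = 160
  bin 4: 115 + 35 = 150
  bin 5: 115 + 35 = 150
  bin 6: 105 = 105
  bin 7: 100 = 100
  bin 8: 90 + 70 = 160
  bin 9: 85 + 65 = 150
This matches the lower bound, so 9 is optimal.

9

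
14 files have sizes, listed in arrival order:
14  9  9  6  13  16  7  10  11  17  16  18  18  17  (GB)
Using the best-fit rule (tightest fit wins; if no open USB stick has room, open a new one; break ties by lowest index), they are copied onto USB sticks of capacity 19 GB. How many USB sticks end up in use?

  14 → USB stick 1 (new)  [load 14/19]
  9 → USB stick 2 (new)  [load 9/19]
  9 → USB stick 2  [load 18/19]
  6 → USB stick 3 (new)  [load 6/19]
  13 → USB stick 3  [load 19/19]
  16 → USB stick 4 (new)  [load 16/19]
  7 → USB stick 5 (new)  [load 7/19]
  10 → USB stick 5  [load 17/19]
  11 → USB stick 6 (new)  [load 11/19]
  17 → USB stick 7 (new)  [load 17/19]
  16 → USB stick 8 (new)  [load 16/19]
  18 → USB stick 9 (new)  [load 18/19]
  18 → USB stick 10 (new)  [load 18/19]
  17 → USB stick 11 (new)  [load 17/19]
11 USB sticks opened.

11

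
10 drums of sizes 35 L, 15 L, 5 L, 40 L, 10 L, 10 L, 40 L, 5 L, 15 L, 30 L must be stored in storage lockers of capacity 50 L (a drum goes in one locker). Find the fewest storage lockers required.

Total = 40 + 40 + 35 + 30 + 15 + 15 + 10 + 10 + 5 + 5 = 205 L.
Lower bound: ⌈205/50⌉ = 5 storage lockers.
A packing using 5 storage lockers:
  locker 1: 40 + 10 = 50
  locker 2: 40 + 10 = 50
  locker 3: 35 + 15 = 50
  locker 4: 30 + 15 + 5 = 50
  locker 5: 5 = 5
This matches the lower bound, so 5 is optimal.

5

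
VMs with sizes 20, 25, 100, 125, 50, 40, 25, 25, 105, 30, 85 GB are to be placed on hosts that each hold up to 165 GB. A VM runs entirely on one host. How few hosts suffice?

Total = 125 + 105 + 100 + 85 + 50 + 40 + 30 + 25 + 25 + 25 + 20 = 630 GB.
Lower bound: ⌈630/165⌉ = 4 hosts.
A packing using 4 hosts:
  host 1: 125 + 40 = 165
  host 2: 105 + 50 = 155
  host 3: 100 + 30 + 25 = 155
  host 4: 85 + 25 + 25 + 20 = 155
This matches the lower bound, so 4 is optimal.

4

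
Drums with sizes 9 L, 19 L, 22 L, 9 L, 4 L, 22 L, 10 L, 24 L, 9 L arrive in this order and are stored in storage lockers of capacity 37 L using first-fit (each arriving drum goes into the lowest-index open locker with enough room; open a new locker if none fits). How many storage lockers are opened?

4

  9 → locker 1 (new)  [load 9/37]
  19 → locker 1  [load 28/37]
  22 → locker 2 (new)  [load 22/37]
  9 → locker 1  [load 37/37]
  4 → locker 2  [load 26/37]
  22 → locker 3 (new)  [load 22/37]
  10 → locker 2  [load 36/37]
  24 → locker 4 (new)  [load 24/37]
  9 → locker 3  [load 31/37]
4 storage lockers opened.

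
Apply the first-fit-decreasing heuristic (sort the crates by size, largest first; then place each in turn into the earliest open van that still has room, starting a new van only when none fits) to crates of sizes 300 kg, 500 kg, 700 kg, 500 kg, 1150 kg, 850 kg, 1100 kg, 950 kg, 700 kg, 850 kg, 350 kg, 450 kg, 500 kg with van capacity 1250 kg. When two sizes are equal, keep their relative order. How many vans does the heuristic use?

Sorted descending: 1150, 1100, 950, 850, 850, 700, 700, 500, 500, 500, 450, 350, 300.
  1150 → van 1 (new)  [load 1150/1250]
  1100 → van 2 (new)  [load 1100/1250]
  950 → van 3 (new)  [load 950/1250]
  850 → van 4 (new)  [load 850/1250]
  850 → van 5 (new)  [load 850/1250]
  700 → van 6 (new)  [load 700/1250]
  700 → van 7 (new)  [load 700/1250]
  500 → van 6  [load 1200/1250]
  500 → van 7  [load 1200/1250]
  500 → van 8 (new)  [load 500/1250]
  450 → van 8  [load 950/1250]
  350 → van 4  [load 1200/1250]
  300 → van 3  [load 1250/1250]
8 vans opened.

8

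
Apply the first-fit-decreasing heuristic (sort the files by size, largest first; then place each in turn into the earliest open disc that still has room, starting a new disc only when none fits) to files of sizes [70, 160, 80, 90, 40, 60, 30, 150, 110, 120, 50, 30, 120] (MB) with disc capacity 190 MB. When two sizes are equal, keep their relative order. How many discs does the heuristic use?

6

Sorted descending: 160, 150, 120, 120, 110, 90, 80, 70, 60, 50, 40, 30, 30.
  160 → disc 1 (new)  [load 160/190]
  150 → disc 2 (new)  [load 150/190]
  120 → disc 3 (new)  [load 120/190]
  120 → disc 4 (new)  [load 120/190]
  110 → disc 5 (new)  [load 110/190]
  90 → disc 6 (new)  [load 90/190]
  80 → disc 5  [load 190/190]
  70 → disc 3  [load 190/190]
  60 → disc 4  [load 180/190]
  50 → disc 6  [load 140/190]
  40 → disc 2  [load 190/190]
  30 → disc 1  [load 190/190]
  30 → disc 6  [load 170/190]
6 discs opened.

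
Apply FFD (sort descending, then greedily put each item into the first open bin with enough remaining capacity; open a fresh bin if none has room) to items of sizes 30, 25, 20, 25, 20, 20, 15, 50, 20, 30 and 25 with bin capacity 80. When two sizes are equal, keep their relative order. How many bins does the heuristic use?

Sorted descending: 50, 30, 30, 25, 25, 25, 20, 20, 20, 20, 15.
  50 → bin 1 (new)  [load 50/80]
  30 → bin 1  [load 80/80]
  30 → bin 2 (new)  [load 30/80]
  25 → bin 2  [load 55/80]
  25 → bin 2  [load 80/80]
  25 → bin 3 (new)  [load 25/80]
  20 → bin 3  [load 45/80]
  20 → bin 3  [load 65/80]
  20 → bin 4 (new)  [load 20/80]
  20 → bin 4  [load 40/80]
  15 → bin 3  [load 80/80]
4 bins opened.

4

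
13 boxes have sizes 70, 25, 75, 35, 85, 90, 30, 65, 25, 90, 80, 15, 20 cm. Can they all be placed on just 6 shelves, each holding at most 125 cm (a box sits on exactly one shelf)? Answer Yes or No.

Total = 705 cm; ⌈705/125⌉ = 6.
7 boxes each exceed half the capacity and cannot share a shelf, forcing at least 7 shelves.
At least 7 shelves are required, but only 6 are allowed.

No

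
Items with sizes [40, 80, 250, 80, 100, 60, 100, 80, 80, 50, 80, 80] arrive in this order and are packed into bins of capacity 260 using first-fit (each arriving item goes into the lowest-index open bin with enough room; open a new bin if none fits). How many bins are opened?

5

  40 → bin 1 (new)  [load 40/260]
  80 → bin 1  [load 120/260]
  250 → bin 2 (new)  [load 250/260]
  80 → bin 1  [load 200/260]
  100 → bin 3 (new)  [load 100/260]
  60 → bin 1  [load 260/260]
  100 → bin 3  [load 200/260]
  80 → bin 4 (new)  [load 80/260]
  80 → bin 4  [load 160/260]
  50 → bin 3  [load 250/260]
  80 → bin 4  [load 240/260]
  80 → bin 5 (new)  [load 80/260]
5 bins opened.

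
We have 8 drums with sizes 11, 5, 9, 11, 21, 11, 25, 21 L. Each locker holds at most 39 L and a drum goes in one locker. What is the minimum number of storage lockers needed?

Total = 25 + 21 + 21 + 11 + 11 + 11 + 9 + 5 = 114 L.
Lower bound: ⌈114/39⌉ = 3 storage lockers.
A packing using 4 storage lockers:
  locker 1: 25 + 11 = 36
  locker 2: 21 + 11 + 5 = 37
  locker 3: 21 + 11 = 32
  locker 4: 9 = 9
No arrangement into 3 storage lockers stays within capacity, so 4 is optimal.

4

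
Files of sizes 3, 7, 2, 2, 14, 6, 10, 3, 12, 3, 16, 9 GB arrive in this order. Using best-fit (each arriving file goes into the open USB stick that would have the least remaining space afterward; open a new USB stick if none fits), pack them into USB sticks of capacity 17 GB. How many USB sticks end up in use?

  3 → USB stick 1 (new)  [load 3/17]
  7 → USB stick 1  [load 10/17]
  2 → USB stick 1  [load 12/17]
  2 → USB stick 1  [load 14/17]
  14 → USB stick 2 (new)  [load 14/17]
  6 → USB stick 3 (new)  [load 6/17]
  10 → USB stick 3  [load 16/17]
  3 → USB stick 1  [load 17/17]
  12 → USB stick 4 (new)  [load 12/17]
  3 → USB stick 2  [load 17/17]
  16 → USB stick 5 (new)  [load 16/17]
  9 → USB stick 6 (new)  [load 9/17]
6 USB sticks opened.

6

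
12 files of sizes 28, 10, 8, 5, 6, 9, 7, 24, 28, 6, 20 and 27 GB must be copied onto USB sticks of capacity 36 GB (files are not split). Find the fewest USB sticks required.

Total = 28 + 28 + 27 + 24 + 20 + 10 + 9 + 8 + 7 + 6 + 6 + 5 = 178 GB.
Lower bound: ⌈178/36⌉ = 5 USB sticks.
A packing using 5 USB sticks:
  USB stick 1: 28 + 8 = 36
  USB stick 2: 28 + 7 = 35
  USB stick 3: 27 + 9 = 36
  USB stick 4: 24 + 6 + 6 = 36
  USB stick 5: 20 + 10 + 5 = 35
This matches the lower bound, so 5 is optimal.

5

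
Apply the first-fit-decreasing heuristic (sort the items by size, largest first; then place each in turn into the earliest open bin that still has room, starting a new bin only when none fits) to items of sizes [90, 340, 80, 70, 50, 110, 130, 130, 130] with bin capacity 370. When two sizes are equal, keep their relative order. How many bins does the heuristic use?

4

Sorted descending: 340, 130, 130, 130, 110, 90, 80, 70, 50.
  340 → bin 1 (new)  [load 340/370]
  130 → bin 2 (new)  [load 130/370]
  130 → bin 2  [load 260/370]
  130 → bin 3 (new)  [load 130/370]
  110 → bin 2  [load 370/370]
  90 → bin 3  [load 220/370]
  80 → bin 3  [load 300/370]
  70 → bin 3  [load 370/370]
  50 → bin 4 (new)  [load 50/370]
4 bins opened.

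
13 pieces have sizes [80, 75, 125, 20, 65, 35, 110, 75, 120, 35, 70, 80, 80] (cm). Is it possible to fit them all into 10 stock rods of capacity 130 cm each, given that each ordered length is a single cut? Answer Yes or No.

A valid assignment using 10 stock rods:
  stock rod 1: 125 = 125
  stock rod 2: 120 = 120
  stock rod 3: 110 + 20 = 130
  stock rod 4: 80 + 35 = 115
  stock rod 5: 80 + 35 = 115
  stock rod 6: 80 = 80
  stock rod 7: 75 = 75
  stock rod 8: 75 = 75
  stock rod 9: 70 = 70
  stock rod 10: 65 = 65
Every load is within 130 cm, so 10 stock rods suffice.

Yes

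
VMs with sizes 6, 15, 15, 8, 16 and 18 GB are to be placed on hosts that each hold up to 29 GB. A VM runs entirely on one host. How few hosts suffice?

4

Total = 18 + 16 + 15 + 15 + 8 + 6 = 78 GB.
Lower bound: ⌈78/29⌉ = 3 hosts.
Also, 4 VMs each exceed 29/2 GB, and no two of those can share a host, so at least 4 hosts are needed.
A packing using 4 hosts:
  host 1: 18 + 8 = 26
  host 2: 16 + 6 = 22
  host 3: 15 = 15
  host 4: 15 = 15
This matches the lower bound, so 4 is optimal.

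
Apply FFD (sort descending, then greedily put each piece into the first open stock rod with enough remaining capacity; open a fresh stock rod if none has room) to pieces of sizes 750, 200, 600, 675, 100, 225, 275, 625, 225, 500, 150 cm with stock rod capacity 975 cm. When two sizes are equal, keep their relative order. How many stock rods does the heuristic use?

Sorted descending: 750, 675, 625, 600, 500, 275, 225, 225, 200, 150, 100.
  750 → stock rod 1 (new)  [load 750/975]
  675 → stock rod 2 (new)  [load 675/975]
  625 → stock rod 3 (new)  [load 625/975]
  600 → stock rod 4 (new)  [load 600/975]
  500 → stock rod 5 (new)  [load 500/975]
  275 → stock rod 2  [load 950/975]
  225 → stock rod 1  [load 975/975]
  225 → stock rod 3  [load 850/975]
  200 → stock rod 4  [load 800/975]
  150 → stock rod 4  [load 950/975]
  100 → stock rod 3  [load 950/975]
5 stock rods opened.

5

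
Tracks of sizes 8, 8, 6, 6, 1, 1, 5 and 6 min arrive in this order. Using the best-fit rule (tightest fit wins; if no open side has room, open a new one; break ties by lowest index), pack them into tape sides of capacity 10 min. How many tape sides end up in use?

  8 → side 1 (new)  [load 8/10]
  8 → side 2 (new)  [load 8/10]
  6 → side 3 (new)  [load 6/10]
  6 → side 4 (new)  [load 6/10]
  1 → side 1  [load 9/10]
  1 → side 1  [load 10/10]
  5 → side 5 (new)  [load 5/10]
  6 → side 6 (new)  [load 6/10]
6 tape sides opened.

6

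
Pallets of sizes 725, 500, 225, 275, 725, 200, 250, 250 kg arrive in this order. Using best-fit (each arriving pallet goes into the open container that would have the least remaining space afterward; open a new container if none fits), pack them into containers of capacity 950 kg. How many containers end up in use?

4

  725 → container 1 (new)  [load 725/950]
  500 → container 2 (new)  [load 500/950]
  225 → container 1  [load 950/950]
  275 → container 2  [load 775/950]
  725 → container 3 (new)  [load 725/950]
  200 → container 3  [load 925/950]
  250 → container 4 (new)  [load 250/950]
  250 → container 4  [load 500/950]
4 containers opened.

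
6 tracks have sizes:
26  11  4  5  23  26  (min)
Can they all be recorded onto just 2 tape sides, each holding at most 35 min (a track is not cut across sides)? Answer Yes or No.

No

Total = 95 min; ⌈95/35⌉ = 3.
At least 3 tape sides are required, but only 2 are allowed.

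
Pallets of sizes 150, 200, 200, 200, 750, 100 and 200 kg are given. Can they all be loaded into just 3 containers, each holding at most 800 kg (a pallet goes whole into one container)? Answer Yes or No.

A valid assignment using 3 containers:
  container 1: 750 = 750
  container 2: 200 + 200 + 200 + 200 = 800
  container 3: 150 + 100 = 250
Every load is within 800 kg, so 3 containers suffice.

Yes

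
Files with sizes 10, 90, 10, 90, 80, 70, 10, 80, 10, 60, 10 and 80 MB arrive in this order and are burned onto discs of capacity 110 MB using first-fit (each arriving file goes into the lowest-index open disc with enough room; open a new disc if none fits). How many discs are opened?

  10 → disc 1 (new)  [load 10/110]
  90 → disc 1  [load 100/110]
  10 → disc 1  [load 110/110]
  90 → disc 2 (new)  [load 90/110]
  80 → disc 3 (new)  [load 80/110]
  70 → disc 4 (new)  [load 70/110]
  10 → disc 2  [load 100/110]
  80 → disc 5 (new)  [load 80/110]
  10 → disc 2  [load 110/110]
  60 → disc 6 (new)  [load 60/110]
  10 → disc 3  [load 90/110]
  80 → disc 7 (new)  [load 80/110]
7 discs opened.

7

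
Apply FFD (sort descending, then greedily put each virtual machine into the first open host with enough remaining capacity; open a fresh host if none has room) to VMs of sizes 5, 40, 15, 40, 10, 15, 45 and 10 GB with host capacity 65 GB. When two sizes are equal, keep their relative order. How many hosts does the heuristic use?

3

Sorted descending: 45, 40, 40, 15, 15, 10, 10, 5.
  45 → host 1 (new)  [load 45/65]
  40 → host 2 (new)  [load 40/65]
  40 → host 3 (new)  [load 40/65]
  15 → host 1  [load 60/65]
  15 → host 2  [load 55/65]
  10 → host 2  [load 65/65]
  10 → host 3  [load 50/65]
  5 → host 1  [load 65/65]
3 hosts opened.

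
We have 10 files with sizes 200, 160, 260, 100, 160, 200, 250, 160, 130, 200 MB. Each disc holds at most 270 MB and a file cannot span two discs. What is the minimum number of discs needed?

9

Total = 260 + 250 + 200 + 200 + 200 + 160 + 160 + 160 + 130 + 100 = 1820 MB.
Lower bound: ⌈1820/270⌉ = 7 discs.
Also, 8 files each exceed 135 MB, and no two of those can share a disc, so at least 8 discs are needed.
A packing using 9 discs:
  disc 1: 260 = 260
  disc 2: 250 = 250
  disc 3: 200 = 200
  disc 4: 200 = 200
  disc 5: 200 = 200
  disc 6: 160 + 100 = 260
  disc 7: 160 = 160
  disc 8: 160 = 160
  disc 9: 130 = 130
No arrangement into 8 discs stays within capacity, so 9 is optimal.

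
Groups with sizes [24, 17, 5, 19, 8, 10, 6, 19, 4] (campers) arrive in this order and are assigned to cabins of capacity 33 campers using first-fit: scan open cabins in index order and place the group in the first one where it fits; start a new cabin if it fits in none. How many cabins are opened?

  24 → cabin 1 (new)  [load 24/33]
  17 → cabin 2 (new)  [load 17/33]
  5 → cabin 1  [load 29/33]
  19 → cabin 3 (new)  [load 19/33]
  8 → cabin 2  [load 25/33]
  10 → cabin 3  [load 29/33]
  6 → cabin 2  [load 31/33]
  19 → cabin 4 (new)  [load 19/33]
  4 → cabin 1  [load 33/33]
4 cabins opened.

4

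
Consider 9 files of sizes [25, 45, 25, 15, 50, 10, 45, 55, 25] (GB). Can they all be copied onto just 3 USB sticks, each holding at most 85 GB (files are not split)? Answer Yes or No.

Total = 295 GB; ⌈295/85⌉ = 4.
At least 4 USB sticks are required, but only 3 are allowed.

No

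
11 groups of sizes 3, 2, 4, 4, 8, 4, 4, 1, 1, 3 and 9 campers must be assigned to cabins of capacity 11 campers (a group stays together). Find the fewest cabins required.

Total = 9 + 8 + 4 + 4 + 4 + 4 + 3 + 3 + 2 + 1 + 1 = 43 campers.
Lower bound: ⌈43/11⌉ = 4 cabins.
A packing using 4 cabins:
  cabin 1: 9 + 2 = 11
  cabin 2: 8 + 3 = 11
  cabin 3: 4 + 4 + 3 = 11
  cabin 4: 4 + 4 + 1 + 1 = 10
This matches the lower bound, so 4 is optimal.

4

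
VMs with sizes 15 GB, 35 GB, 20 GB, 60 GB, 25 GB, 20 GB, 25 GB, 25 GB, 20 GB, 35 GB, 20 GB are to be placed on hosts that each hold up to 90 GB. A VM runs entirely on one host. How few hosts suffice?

Total = 60 + 35 + 35 + 25 + 25 + 25 + 20 + 20 + 20 + 20 + 15 = 300 GB.
Lower bound: ⌈300/90⌉ = 4 hosts.
A packing using 4 hosts:
  host 1: 60 + 25 = 85
  host 2: 35 + 35 + 20 = 90
  host 3: 25 + 25 + 20 + 20 = 90
  host 4: 20 + 15 = 35
This matches the lower bound, so 4 is optimal.

4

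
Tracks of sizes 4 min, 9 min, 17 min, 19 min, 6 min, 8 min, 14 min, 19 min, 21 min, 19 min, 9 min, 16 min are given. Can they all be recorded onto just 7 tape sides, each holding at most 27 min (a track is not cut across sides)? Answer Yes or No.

A valid assignment using 7 tape sides:
  side 1: 21 + 6 = 27
  side 2: 19 + 8 = 27
  side 3: 19 + 4 = 23
  side 4: 19 = 19
  side 5: 17 + 9 = 26
  side 6: 16 + 9 = 25
  side 7: 14 = 14
Every load is within 27 min, so 7 tape sides suffice.

Yes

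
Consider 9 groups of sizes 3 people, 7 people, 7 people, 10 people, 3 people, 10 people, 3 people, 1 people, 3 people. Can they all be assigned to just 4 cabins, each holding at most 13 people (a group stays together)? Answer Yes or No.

Yes

A valid assignment using 4 cabins:
  cabin 1: 10 + 3 = 13
  cabin 2: 10 + 3 = 13
  cabin 3: 7 + 3 + 3 = 13
  cabin 4: 7 + 1 = 8
Every load is within 13 people, so 4 cabins suffice.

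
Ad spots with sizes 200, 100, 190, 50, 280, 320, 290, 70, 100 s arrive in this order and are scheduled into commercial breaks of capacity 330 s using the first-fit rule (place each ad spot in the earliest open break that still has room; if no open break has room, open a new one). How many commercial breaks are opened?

  200 → break 1 (new)  [load 200/330]
  100 → break 1  [load 300/330]
  190 → break 2 (new)  [load 190/330]
  50 → break 2  [load 240/330]
  280 → break 3 (new)  [load 280/330]
  320 → break 4 (new)  [load 320/330]
  290 → break 5 (new)  [load 290/330]
  70 → break 2  [load 310/330]
  100 → break 6 (new)  [load 100/330]
6 commercial breaks opened.

6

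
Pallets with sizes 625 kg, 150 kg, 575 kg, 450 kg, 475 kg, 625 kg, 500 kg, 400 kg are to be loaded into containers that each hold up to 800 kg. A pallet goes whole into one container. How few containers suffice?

7

Total = 625 + 625 + 575 + 500 + 475 + 450 + 400 + 150 = 3800 kg.
Lower bound: ⌈3800/800⌉ = 5 containers.
Also, 6 pallets each exceed 400 kg, and no two of those can share a container, so at least 6 containers are needed.
A packing using 7 containers:
  container 1: 625 + 150 = 775
  container 2: 625 = 625
  container 3: 575 = 575
  container 4: 500 = 500
  container 5: 475 = 475
  container 6: 450 = 450
  container 7: 400 = 400
No arrangement into 6 containers stays within capacity, so 7 is optimal.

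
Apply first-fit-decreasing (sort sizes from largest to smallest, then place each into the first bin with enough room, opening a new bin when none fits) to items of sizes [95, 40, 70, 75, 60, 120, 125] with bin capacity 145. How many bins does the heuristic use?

5

Sorted descending: 125, 120, 95, 75, 70, 60, 40.
  125 → bin 1 (new)  [load 125/145]
  120 → bin 2 (new)  [load 120/145]
  95 → bin 3 (new)  [load 95/145]
  75 → bin 4 (new)  [load 75/145]
  70 → bin 4  [load 145/145]
  60 → bin 5 (new)  [load 60/145]
  40 → bin 3  [load 135/145]
5 bins opened.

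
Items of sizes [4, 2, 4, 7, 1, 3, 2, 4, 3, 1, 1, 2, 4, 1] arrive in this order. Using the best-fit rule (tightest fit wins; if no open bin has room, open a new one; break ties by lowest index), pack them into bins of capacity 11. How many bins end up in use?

  4 → bin 1 (new)  [load 4/11]
  2 → bin 1  [load 6/11]
  4 → bin 1  [load 10/11]
  7 → bin 2 (new)  [load 7/11]
  1 → bin 1  [load 11/11]
  3 → bin 2  [load 10/11]
  2 → bin 3 (new)  [load 2/11]
  4 → bin 3  [load 6/11]
  3 → bin 3  [load 9/11]
  1 → bin 2  [load 11/11]
  1 → bin 3  [load 10/11]
  2 → bin 4 (new)  [load 2/11]
  4 → bin 4  [load 6/11]
  1 → bin 3  [load 11/11]
4 bins opened.

4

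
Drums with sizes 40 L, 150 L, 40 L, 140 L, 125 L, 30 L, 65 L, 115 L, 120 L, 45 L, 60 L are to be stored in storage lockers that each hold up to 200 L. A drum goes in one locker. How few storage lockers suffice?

5

Total = 150 + 140 + 125 + 120 + 115 + 65 + 60 + 45 + 40 + 40 + 30 = 930 L.
Lower bound: ⌈930/200⌉ = 5 storage lockers.
A packing using 5 storage lockers:
  locker 1: 150 + 45 = 195
  locker 2: 140 + 60 = 200
  locker 3: 125 + 65 = 190
  locker 4: 120 + 40 + 40 = 200
  locker 5: 115 + 30 = 145
This matches the lower bound, so 5 is optimal.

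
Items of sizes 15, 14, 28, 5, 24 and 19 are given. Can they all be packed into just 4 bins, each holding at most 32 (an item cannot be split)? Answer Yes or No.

A valid assignment using 4 bins:
  bin 1: 28 = 28
  bin 2: 24 + 5 = 29
  bin 3: 19 = 19
  bin 4: 15 + 14 = 29
Every load is within 32, so 4 bins suffice.

Yes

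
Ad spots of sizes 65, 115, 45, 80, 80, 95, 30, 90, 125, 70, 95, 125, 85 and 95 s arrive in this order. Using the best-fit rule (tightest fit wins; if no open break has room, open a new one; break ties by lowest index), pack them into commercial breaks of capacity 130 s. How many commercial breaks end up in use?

  65 → break 1 (new)  [load 65/130]
  115 → break 2 (new)  [load 115/130]
  45 → break 1  [load 110/130]
  80 → break 3 (new)  [load 80/130]
  80 → break 4 (new)  [load 80/130]
  95 → break 5 (new)  [load 95/130]
  30 → break 5  [load 125/130]
  90 → break 6 (new)  [load 90/130]
  125 → break 7 (new)  [load 125/130]
  70 → break 8 (new)  [load 70/130]
  95 → break 9 (new)  [load 95/130]
  125 → break 10 (new)  [load 125/130]
  85 → break 11 (new)  [load 85/130]
  95 → break 12 (new)  [load 95/130]
12 commercial breaks opened.

12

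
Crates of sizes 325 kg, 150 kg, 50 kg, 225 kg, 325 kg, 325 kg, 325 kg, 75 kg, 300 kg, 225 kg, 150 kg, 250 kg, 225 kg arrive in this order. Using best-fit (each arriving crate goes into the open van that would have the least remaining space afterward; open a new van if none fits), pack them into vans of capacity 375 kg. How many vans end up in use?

  325 → van 1 (new)  [load 325/375]
  150 → van 2 (new)  [load 150/375]
  50 → van 1  [load 375/375]
  225 → van 2  [load 375/375]
  325 → van 3 (new)  [load 325/375]
  325 → van 4 (new)  [load 325/375]
  325 → van 5 (new)  [load 325/375]
  75 → van 6 (new)  [load 75/375]
  300 → van 6  [load 375/375]
  225 → van 7 (new)  [load 225/375]
  150 → van 7  [load 375/375]
  250 → van 8 (new)  [load 250/375]
  225 → van 9 (new)  [load 225/375]
9 vans opened.

9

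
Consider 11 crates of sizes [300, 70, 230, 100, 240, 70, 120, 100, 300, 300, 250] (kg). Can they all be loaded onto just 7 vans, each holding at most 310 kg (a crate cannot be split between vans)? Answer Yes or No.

Total = 2080 kg; ⌈2080/310⌉ = 7.
The bound of 7 does not rule out 7, but exhaustive search shows no assignment into 7 vans of capacity 310 kg exists — the minimum is 8.

No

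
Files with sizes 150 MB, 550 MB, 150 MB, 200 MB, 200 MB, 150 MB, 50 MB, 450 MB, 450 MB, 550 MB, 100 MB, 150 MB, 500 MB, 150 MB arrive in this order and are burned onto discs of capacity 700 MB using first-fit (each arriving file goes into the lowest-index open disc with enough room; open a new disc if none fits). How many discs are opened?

  150 → disc 1 (new)  [load 150/700]
  550 → disc 1  [load 700/700]
  150 → disc 2 (new)  [load 150/700]
  200 → disc 2  [load 350/700]
  200 → disc 2  [load 550/700]
  150 → disc 2  [load 700/700]
  50 → disc 3 (new)  [load 50/700]
  450 → disc 3  [load 500/700]
  450 → disc 4 (new)  [load 450/700]
  550 → disc 5 (new)  [load 550/700]
  100 → disc 3  [load 600/700]
  150 → disc 4  [load 600/700]
  500 → disc 6 (new)  [load 500/700]
  150 → disc 5  [load 700/700]
6 discs opened.

6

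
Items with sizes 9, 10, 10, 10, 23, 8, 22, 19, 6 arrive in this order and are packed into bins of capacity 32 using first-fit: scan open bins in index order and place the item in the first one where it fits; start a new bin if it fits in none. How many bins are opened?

5

  9 → bin 1 (new)  [load 9/32]
  10 → bin 1  [load 19/32]
  10 → bin 1  [load 29/32]
  10 → bin 2 (new)  [load 10/32]
  23 → bin 3 (new)  [load 23/32]
  8 → bin 2  [load 18/32]
  22 → bin 4 (new)  [load 22/32]
  19 → bin 5 (new)  [load 19/32]
  6 → bin 2  [load 24/32]
5 bins opened.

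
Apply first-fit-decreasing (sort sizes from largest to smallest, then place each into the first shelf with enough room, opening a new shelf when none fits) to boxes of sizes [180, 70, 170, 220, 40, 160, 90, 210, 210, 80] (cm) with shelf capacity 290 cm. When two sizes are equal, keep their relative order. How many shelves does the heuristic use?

Sorted descending: 220, 210, 210, 180, 170, 160, 90, 80, 70, 40.
  220 → shelf 1 (new)  [load 220/290]
  210 → shelf 2 (new)  [load 210/290]
  210 → shelf 3 (new)  [load 210/290]
  180 → shelf 4 (new)  [load 180/290]
  170 → shelf 5 (new)  [load 170/290]
  160 → shelf 6 (new)  [load 160/290]
  90 → shelf 4  [load 270/290]
  80 → shelf 2  [load 290/290]
  70 → shelf 1  [load 290/290]
  40 → shelf 3  [load 250/290]
6 shelves opened.

6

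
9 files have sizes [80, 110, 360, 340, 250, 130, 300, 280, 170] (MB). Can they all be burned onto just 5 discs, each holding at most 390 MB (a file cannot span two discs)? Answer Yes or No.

Total = 2020 MB; ⌈2020/390⌉ = 6.
At least 6 discs are required, but only 5 are allowed.

No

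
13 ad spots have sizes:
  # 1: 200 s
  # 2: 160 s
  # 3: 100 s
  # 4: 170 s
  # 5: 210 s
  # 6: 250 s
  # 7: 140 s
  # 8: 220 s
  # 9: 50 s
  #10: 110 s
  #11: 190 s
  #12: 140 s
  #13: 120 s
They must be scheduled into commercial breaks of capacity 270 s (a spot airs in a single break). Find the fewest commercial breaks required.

Total = 250 + 220 + 210 + 200 + 190 + 170 + 160 + 140 + 140 + 120 + 110 + 100 + 50 = 2060 s.
Lower bound: ⌈2060/270⌉ = 8 commercial breaks.
Also, 9 ad spots each exceed 135 s, and no two of those can share a break, so at least 9 commercial breaks are needed.
A packing using 9 commercial breaks:
  break 1: 250 = 250
  break 2: 220 + 50 = 270
  break 3: 210 = 210
  break 4: 200 = 200
  break 5: 190 = 190
  break 6: 170 + 100 = 270
  break 7: 160 + 110 = 270
  break 8: 140 + 120 = 260
  break 9: 140 = 140
This matches the lower bound, so 9 is optimal.

9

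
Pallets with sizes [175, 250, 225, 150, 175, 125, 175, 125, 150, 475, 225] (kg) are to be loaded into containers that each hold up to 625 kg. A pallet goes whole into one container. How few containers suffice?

4

Total = 475 + 250 + 225 + 225 + 175 + 175 + 175 + 150 + 150 + 125 + 125 = 2250 kg.
Lower bound: ⌈2250/625⌉ = 4 containers.
A packing using 4 containers:
  container 1: 475 + 150 = 625
  container 2: 250 + 225 + 150 = 625
  container 3: 225 + 175 + 175 = 575
  container 4: 175 + 125 + 125 = 425
This matches the lower bound, so 4 is optimal.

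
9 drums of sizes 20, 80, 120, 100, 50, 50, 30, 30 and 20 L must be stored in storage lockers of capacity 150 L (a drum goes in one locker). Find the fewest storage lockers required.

Total = 120 + 100 + 80 + 50 + 50 + 30 + 30 + 20 + 20 = 500 L.
Lower bound: ⌈500/150⌉ = 4 storage lockers.
A packing using 4 storage lockers:
  locker 1: 120 + 30 = 150
  locker 2: 100 + 50 = 150
  locker 3: 80 + 50 + 20 = 150
  locker 4: 30 + 20 = 50
This matches the lower bound, so 4 is optimal.

4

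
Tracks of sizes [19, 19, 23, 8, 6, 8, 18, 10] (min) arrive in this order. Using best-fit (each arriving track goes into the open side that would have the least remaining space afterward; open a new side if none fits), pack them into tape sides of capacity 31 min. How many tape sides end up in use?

  19 → side 1 (new)  [load 19/31]
  19 → side 2 (new)  [load 19/31]
  23 → side 3 (new)  [load 23/31]
  8 → side 3  [load 31/31]
  6 → side 1  [load 25/31]
  8 → side 2  [load 27/31]
  18 → side 4 (new)  [load 18/31]
  10 → side 4  [load 28/31]
4 tape sides opened.

4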